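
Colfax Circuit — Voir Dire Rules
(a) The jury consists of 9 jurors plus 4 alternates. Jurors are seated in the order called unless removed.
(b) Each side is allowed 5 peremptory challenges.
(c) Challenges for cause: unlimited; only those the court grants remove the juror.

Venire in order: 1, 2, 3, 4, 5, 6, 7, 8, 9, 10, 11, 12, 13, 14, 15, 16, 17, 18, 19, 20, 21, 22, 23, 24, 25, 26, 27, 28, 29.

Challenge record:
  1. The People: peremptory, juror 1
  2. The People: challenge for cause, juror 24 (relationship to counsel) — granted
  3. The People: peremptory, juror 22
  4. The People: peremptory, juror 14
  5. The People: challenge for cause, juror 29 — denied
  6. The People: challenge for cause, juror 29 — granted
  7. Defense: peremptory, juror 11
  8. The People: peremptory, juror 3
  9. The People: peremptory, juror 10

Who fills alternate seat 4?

18

Removed: #1, #3, #10, #11, #14, #22, #24, #29.
Seating in order: seats 1–9 → #2, #4, #5, #6, #7, #8, #9, #12, #13; alternates → #15, #16, #17, #18.
So alternate 4 is #18.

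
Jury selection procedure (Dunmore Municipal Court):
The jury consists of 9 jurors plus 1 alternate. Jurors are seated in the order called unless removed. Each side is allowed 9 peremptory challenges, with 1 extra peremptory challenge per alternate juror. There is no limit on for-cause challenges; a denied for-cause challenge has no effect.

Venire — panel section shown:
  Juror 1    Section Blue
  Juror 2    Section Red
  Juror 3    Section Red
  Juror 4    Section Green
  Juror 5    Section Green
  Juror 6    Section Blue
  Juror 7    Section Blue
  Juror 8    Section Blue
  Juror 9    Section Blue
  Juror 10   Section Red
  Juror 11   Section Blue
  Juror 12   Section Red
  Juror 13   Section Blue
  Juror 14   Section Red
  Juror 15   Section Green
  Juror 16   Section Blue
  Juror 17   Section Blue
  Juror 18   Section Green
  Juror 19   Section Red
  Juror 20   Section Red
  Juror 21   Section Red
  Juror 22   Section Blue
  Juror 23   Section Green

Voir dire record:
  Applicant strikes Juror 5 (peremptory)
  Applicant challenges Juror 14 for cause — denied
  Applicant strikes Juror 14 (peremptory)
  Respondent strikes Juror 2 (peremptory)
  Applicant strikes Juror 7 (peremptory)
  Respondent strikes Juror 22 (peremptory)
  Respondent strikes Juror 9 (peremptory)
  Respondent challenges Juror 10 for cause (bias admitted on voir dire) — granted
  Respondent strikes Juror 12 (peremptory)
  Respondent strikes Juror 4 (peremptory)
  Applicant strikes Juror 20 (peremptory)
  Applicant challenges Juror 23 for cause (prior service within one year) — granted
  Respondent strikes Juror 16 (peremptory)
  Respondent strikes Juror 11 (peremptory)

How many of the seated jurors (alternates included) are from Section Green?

2

Removed: #2, #4, #5, #7, #9, #10, #11, #12, #14, #16, #20, #22, #23.
Seated (10 incl. alternates): #1, #3, #6, #8, #13, #15, #17, #18, #19, #21.
Of those, in Section Green: #15, #18 → 2.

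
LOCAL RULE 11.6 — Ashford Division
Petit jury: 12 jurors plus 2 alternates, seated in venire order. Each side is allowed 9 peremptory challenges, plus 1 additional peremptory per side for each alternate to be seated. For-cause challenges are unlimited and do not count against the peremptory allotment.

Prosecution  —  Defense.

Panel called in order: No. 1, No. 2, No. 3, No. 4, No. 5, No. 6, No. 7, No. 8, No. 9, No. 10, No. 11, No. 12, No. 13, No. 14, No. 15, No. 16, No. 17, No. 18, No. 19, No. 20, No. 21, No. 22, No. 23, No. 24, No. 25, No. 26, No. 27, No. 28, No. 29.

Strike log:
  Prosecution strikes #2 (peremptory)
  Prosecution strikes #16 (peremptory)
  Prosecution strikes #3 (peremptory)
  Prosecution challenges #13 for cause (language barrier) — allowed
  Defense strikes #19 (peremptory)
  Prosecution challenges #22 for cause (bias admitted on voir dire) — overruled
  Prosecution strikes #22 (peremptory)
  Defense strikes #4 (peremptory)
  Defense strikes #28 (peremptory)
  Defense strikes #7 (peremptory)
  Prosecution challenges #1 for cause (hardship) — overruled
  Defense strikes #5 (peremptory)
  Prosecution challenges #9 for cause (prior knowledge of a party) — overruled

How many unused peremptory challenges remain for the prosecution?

7

Prosecution allotment: 9 base + 1 × 2 alternates = 11.
Prosecution peremptories used: #2, #16, #3, #22 — 4 (for-cause on #13, #22, #1, #9 don't count).
Remaining: 11 − 4 = 7.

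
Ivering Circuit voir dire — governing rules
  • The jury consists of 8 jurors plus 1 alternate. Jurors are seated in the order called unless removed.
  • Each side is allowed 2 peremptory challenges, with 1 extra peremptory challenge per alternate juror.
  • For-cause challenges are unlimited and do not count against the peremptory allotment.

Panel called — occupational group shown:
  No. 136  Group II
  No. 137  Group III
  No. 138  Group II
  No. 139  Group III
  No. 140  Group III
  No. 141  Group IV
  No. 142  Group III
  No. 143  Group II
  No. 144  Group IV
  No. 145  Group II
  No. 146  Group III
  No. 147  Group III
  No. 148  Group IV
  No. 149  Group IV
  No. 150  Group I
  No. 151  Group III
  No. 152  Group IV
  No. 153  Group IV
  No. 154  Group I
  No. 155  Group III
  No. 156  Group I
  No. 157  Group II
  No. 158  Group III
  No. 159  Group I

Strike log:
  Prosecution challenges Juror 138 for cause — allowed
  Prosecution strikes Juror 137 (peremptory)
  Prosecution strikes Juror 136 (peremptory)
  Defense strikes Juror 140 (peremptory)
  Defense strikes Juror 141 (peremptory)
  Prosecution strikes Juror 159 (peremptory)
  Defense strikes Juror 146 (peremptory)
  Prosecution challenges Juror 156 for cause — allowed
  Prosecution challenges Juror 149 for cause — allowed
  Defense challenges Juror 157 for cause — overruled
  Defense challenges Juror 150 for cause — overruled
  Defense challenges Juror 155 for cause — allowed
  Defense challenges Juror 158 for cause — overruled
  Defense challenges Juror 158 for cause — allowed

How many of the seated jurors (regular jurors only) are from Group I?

1

Removed: #136, #137, #138, #140, #141, #146, #149, #155, #156, #158, #159.
Seated jurors 1–8: #139, #142, #143, #144, #145, #147, #148, #150 (alternates #151 not counted).
Of those, in Group I: #150 → 1.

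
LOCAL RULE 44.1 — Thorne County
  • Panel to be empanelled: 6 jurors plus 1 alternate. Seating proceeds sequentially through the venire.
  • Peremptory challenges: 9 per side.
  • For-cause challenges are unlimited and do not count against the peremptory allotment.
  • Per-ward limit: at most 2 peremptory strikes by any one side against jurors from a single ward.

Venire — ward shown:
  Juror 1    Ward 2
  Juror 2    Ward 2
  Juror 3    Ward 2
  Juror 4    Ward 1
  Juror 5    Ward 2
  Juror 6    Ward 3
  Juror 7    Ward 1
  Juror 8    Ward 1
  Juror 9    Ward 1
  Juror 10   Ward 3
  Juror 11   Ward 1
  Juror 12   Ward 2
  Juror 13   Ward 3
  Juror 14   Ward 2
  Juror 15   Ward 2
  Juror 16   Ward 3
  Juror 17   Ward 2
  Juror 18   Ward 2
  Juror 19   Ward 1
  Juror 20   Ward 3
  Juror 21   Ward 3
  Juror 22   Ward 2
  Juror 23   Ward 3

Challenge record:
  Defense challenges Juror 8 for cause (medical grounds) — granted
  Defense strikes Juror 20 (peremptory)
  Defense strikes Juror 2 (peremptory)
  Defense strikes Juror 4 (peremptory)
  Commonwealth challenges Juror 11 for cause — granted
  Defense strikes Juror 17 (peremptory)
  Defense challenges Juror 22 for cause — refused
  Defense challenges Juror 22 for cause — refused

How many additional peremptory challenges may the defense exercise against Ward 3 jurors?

Defense peremptories so far: #20, #2, #4, #17 — 4 of 9 used, 5 left overall.
Against Ward 3: #20 — 1 used; per-ward cap 2 leaves 1.
Binding limit: min(5, 1) = 1.

1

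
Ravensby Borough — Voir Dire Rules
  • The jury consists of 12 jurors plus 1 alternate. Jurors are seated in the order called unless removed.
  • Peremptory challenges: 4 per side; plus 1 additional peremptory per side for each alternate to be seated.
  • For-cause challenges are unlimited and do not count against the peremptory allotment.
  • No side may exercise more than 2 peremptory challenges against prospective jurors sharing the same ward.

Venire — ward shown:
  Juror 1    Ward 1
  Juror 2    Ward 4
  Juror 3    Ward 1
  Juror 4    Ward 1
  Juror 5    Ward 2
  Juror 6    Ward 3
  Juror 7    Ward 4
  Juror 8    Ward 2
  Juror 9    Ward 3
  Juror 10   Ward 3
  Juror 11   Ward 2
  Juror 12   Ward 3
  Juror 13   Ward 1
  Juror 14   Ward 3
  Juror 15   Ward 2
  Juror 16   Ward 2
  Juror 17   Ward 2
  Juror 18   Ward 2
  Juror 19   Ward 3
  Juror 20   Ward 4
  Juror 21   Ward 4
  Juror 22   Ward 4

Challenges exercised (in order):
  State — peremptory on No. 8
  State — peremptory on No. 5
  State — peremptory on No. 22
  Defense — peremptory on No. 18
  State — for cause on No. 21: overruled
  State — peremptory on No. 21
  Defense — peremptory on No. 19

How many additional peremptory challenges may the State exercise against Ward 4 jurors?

State peremptories so far: #8, #5, #22, #21 — 4 of 5 used, 1 left overall.
Against Ward 4: #22, #21 — 2 used; per-ward cap 2 leaves 0.
Binding limit: min(1, 0) = 0.

0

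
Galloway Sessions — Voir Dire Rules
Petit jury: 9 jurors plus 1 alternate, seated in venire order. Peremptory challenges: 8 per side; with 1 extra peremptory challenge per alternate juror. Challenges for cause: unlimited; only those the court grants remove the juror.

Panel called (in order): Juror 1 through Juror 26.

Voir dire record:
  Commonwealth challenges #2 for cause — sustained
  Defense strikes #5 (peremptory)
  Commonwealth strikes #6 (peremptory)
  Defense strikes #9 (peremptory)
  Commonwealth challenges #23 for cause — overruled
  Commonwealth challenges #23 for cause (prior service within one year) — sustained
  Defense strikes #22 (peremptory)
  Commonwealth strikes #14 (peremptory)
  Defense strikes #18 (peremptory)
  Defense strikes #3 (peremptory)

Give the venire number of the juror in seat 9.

Removed: #2, #3, #5, #6, #9, #14, #18, #22, #23.
Seating in order: seats 1–9 → #1, #4, #7, #8, #10, #11, #12, #13, #15; alternates → #16.
So seat 9 is #15.

15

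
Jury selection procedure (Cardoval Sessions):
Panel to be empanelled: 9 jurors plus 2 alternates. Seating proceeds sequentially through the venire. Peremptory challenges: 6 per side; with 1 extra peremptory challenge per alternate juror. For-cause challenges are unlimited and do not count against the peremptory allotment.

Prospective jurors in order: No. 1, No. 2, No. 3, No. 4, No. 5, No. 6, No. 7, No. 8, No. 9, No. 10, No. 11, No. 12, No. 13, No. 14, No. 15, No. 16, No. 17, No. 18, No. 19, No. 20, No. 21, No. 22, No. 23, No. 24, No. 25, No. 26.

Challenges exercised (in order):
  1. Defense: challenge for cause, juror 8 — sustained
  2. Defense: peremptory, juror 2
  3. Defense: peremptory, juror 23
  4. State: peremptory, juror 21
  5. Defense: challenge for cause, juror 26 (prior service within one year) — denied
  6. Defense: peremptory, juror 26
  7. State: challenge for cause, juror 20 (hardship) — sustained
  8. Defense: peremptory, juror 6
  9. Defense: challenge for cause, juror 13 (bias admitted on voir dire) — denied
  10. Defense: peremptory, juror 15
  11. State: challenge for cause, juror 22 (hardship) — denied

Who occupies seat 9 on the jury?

Removed: #2, #6, #8, #15, #20, #21, #23, #26. (#13, #22 stay — for-cause denied.)
Filling seats in venire order through position 9: #1, #3, #4, #5, #7, #9, #10, #11, #12.
So seat 9 is #12.

12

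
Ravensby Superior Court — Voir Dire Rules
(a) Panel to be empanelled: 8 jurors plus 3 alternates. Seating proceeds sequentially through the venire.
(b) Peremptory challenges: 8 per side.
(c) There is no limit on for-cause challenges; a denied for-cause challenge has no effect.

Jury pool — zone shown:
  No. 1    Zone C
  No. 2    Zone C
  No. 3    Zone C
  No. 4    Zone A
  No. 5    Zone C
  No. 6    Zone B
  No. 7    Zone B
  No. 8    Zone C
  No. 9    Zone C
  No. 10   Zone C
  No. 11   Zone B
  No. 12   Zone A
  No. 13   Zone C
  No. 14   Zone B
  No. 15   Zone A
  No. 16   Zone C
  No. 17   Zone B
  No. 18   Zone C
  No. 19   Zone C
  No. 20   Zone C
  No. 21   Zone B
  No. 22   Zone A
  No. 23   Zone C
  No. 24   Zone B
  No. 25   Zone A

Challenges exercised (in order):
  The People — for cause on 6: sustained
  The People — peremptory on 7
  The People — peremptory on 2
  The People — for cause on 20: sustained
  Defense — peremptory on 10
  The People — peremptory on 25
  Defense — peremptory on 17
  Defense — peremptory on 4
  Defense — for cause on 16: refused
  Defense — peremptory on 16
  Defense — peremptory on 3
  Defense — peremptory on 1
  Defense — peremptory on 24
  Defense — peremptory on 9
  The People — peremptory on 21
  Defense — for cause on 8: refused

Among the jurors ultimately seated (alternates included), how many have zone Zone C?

Removed: #1, #2, #3, #4, #6, #7, #9, #10, #16, #17, #20, #21, #24, #25.
Seated (11 incl. alternates): #5, #8, #11, #12, #13, #14, #15, #18, #19, #22, #23.
Of those, in Zone C: #5, #8, #13, #18, #19, #23 → 6.

6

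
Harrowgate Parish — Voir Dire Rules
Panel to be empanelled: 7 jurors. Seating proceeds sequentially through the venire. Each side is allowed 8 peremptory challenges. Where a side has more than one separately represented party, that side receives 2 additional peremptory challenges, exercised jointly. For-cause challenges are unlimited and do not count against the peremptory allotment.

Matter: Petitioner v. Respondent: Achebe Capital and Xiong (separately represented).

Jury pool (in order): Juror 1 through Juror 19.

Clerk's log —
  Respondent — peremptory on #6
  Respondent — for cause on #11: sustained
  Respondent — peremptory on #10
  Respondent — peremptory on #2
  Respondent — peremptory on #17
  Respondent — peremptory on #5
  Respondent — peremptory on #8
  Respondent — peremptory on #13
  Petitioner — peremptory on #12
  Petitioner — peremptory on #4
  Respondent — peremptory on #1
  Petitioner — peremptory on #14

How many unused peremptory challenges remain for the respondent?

2

Respondent allotment: 8 base + 2 multi-party = 10.
Respondent peremptories used: #6, #10, #2, #17, #5, #8, #13, #1 — 8 (the for-cause on #11 doesn't count).
Remaining: 10 − 8 = 2.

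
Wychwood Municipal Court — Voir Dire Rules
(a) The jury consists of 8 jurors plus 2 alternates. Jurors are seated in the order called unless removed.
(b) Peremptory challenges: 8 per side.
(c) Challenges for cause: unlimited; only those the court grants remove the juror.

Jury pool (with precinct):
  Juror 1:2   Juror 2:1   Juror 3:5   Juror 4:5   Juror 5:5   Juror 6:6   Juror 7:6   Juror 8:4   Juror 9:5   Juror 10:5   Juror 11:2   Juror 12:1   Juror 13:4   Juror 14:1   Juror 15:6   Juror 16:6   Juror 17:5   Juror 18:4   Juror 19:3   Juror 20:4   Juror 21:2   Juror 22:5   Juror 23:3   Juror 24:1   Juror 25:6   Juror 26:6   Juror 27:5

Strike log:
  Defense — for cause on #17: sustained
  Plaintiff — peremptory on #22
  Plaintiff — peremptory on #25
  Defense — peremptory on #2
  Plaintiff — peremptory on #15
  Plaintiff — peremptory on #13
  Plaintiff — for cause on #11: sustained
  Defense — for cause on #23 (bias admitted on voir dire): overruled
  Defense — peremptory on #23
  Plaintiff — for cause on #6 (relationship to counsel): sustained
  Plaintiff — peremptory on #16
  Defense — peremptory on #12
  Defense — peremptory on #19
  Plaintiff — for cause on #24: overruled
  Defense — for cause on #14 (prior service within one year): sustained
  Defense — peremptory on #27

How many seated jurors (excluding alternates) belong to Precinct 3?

0

Removed: #2, #6, #11, #12, #13, #14, #15, #16, #17, #19, #22, #23, #25, #27.
Seated jurors 1–8: #1, #3, #4, #5, #7, #8, #9, #10 (alternates #18, #20 not counted).
None of those are in Precinct 3 → 0.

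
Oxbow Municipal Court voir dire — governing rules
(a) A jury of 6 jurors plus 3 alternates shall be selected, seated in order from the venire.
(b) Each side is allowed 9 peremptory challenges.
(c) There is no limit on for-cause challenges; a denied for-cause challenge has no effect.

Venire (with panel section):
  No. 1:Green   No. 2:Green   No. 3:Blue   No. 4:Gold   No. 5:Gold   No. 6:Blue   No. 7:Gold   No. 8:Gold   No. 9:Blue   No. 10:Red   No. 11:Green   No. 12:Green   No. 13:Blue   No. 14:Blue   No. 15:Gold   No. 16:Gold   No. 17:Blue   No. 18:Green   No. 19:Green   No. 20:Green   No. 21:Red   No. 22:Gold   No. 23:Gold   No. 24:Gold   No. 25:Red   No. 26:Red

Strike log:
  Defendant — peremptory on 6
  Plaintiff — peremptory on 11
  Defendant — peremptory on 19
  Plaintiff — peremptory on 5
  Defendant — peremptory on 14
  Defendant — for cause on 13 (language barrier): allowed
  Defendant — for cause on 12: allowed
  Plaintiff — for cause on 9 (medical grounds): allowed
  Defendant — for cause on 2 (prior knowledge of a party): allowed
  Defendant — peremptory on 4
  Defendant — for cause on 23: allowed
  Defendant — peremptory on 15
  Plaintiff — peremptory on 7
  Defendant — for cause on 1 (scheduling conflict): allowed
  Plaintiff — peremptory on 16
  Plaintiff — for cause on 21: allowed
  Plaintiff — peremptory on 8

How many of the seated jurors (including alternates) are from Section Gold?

2

Removed: #1, #2, #4, #5, #6, #7, #8, #9, #11, #12, #13, #14, #15, #16, #19, #21, #23.
Seated (9 incl. alternates): #3, #10, #17, #18, #20, #22, #24, #25, #26.
Of those, in Section Gold: #22, #24 → 2.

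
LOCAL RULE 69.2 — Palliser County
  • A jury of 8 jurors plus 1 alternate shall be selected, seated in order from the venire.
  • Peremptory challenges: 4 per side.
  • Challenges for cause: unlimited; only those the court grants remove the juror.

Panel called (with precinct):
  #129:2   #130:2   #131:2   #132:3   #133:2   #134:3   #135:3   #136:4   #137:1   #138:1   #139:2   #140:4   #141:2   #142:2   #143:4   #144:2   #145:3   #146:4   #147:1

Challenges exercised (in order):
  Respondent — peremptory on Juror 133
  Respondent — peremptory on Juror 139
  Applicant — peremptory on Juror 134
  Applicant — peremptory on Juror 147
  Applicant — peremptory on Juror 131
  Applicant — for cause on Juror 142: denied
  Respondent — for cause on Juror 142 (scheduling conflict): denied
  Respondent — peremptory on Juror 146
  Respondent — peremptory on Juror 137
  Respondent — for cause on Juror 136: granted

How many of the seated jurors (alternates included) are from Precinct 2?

4

Removed: #131, #133, #134, #136, #137, #139, #146, #147.
Seated (9 incl. alternates): #129, #130, #132, #135, #138, #140, #141, #142, #143.
Of those, in Precinct 2: #129, #130, #141, #142 → 4.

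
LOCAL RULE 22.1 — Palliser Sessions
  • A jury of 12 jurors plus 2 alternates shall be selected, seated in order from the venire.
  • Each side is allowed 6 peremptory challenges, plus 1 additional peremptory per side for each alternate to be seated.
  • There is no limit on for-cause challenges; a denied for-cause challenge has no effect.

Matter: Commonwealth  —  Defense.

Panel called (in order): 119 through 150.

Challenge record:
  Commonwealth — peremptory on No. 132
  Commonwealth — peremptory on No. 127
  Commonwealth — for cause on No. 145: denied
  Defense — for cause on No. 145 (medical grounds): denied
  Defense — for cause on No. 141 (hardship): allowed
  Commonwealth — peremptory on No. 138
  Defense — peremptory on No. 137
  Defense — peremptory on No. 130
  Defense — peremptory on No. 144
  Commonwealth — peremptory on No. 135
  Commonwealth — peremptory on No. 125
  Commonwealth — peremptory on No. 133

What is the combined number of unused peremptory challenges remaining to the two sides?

Commonwealth allotment: 6 base + 1 × 2 alternates = 8. Defense allotment: 6 base + 1 × 2 alternates = 8.
Commonwealth peremptories used: #132, #127, #138, #135, #125, #133 — 6 (the for-cause on #145 doesn't count).
Defense peremptories used: #137, #130, #144 — 3 (for-cause on #145, #141 don't count).
Remaining: (8 − 6) + (8 − 3) = 7.

7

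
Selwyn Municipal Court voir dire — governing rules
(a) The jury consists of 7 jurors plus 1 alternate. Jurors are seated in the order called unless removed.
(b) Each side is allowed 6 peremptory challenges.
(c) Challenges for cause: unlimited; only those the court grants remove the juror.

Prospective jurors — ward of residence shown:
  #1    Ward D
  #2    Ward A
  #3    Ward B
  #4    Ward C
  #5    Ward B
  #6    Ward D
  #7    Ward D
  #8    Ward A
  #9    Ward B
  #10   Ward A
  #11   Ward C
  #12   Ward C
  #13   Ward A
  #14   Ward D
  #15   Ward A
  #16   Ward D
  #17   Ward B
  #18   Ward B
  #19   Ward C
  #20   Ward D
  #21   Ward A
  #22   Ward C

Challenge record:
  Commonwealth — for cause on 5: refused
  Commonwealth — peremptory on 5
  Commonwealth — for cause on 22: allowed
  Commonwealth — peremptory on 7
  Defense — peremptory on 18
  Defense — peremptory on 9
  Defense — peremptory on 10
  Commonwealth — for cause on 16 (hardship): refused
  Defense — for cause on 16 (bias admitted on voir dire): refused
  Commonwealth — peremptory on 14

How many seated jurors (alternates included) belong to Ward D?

Removed: #5, #7, #9, #10, #14, #18, #22.
Seated (8 incl. alternates): #1, #2, #3, #4, #6, #8, #11, #12.
Of those, in Ward D: #1, #6 → 2.

2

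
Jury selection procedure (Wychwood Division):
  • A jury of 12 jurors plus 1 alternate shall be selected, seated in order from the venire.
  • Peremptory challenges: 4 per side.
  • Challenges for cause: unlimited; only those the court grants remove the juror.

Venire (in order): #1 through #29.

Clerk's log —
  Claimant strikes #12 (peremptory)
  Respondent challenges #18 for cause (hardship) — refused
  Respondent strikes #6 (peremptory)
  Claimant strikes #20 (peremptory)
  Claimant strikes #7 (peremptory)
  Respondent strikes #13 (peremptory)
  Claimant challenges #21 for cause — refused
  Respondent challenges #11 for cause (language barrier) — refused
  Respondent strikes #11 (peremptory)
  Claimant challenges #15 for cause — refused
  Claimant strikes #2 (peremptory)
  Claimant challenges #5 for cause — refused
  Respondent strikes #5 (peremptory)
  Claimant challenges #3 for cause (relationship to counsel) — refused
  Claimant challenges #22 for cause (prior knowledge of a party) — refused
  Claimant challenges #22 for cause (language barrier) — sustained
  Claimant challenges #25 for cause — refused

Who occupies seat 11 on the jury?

Removed: #2, #5, #6, #7, #11, #12, #13, #20, #22. (#3, #15, #18, #21, #25 stay — for-cause denied.)
Seating in order: seats 1–12 → #1, #3, #4, #8, #9, #10, #14, #15, #16, #17, #18, #19; alternates → #21.
So seat 11 is #18.

18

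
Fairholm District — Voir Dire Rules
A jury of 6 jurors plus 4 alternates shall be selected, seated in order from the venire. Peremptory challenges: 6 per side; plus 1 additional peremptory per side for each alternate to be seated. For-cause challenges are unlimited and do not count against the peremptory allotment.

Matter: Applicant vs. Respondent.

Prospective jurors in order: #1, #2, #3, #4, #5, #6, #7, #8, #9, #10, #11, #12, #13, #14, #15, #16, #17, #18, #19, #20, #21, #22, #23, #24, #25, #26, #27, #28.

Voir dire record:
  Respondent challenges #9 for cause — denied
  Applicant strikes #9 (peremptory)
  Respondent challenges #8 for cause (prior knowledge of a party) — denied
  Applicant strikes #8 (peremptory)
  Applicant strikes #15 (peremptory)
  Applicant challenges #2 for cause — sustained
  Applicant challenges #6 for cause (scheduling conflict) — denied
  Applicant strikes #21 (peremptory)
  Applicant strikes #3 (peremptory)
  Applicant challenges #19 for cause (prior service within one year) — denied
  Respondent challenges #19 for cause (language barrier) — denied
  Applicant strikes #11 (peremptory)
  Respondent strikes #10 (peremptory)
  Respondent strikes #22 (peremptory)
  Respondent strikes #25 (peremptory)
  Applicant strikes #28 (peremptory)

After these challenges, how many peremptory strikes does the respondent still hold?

Respondent allotment: 6 base + 1 × 4 alternates = 10.
Respondent peremptories used: #10, #22, #25 — 3 (for-cause on #9, #8, #19 don't count).
Remaining: 10 − 3 = 7.

7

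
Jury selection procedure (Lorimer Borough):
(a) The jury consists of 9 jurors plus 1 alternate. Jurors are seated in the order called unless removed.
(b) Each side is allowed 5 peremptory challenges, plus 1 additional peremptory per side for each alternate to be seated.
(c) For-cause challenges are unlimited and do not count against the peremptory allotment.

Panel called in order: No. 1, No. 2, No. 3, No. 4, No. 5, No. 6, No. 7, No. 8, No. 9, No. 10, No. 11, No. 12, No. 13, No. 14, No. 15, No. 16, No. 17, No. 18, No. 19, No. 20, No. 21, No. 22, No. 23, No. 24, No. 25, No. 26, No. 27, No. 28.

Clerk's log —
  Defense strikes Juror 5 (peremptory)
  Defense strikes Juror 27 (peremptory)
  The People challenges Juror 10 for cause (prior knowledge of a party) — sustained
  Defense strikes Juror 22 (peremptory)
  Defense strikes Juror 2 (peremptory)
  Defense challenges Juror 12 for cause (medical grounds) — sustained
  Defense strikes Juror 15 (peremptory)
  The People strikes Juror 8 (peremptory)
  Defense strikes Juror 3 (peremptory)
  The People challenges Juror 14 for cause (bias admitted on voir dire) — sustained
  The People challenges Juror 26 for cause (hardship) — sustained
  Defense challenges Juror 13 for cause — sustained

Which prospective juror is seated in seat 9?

Removed: #2, #3, #5, #8, #10, #12, #13, #14, #15, #22, #26, #27.
Seating in order: seats 1–9 → #1, #4, #6, #7, #9, #11, #16, #17, #18; alternates → #19.
So seat 9 is #18.

18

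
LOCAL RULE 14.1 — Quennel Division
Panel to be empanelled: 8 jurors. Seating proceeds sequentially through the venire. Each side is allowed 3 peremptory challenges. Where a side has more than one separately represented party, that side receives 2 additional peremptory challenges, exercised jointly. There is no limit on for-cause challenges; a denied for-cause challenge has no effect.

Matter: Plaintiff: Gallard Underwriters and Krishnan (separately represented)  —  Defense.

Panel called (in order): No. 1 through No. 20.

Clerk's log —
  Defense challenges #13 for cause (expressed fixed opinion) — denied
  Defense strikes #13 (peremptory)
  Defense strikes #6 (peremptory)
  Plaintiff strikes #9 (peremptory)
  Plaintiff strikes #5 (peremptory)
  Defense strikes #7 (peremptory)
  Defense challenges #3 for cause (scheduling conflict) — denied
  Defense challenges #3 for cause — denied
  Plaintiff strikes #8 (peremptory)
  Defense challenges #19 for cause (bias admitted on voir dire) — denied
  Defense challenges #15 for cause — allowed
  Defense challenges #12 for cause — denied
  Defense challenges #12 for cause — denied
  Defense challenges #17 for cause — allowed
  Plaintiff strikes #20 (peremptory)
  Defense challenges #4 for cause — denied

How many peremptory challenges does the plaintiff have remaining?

1

Plaintiff allotment: 3 base + 2 multi-party = 5.
Plaintiff peremptories used: #9, #5, #8, #20 — 4.
Remaining: 5 − 4 = 1.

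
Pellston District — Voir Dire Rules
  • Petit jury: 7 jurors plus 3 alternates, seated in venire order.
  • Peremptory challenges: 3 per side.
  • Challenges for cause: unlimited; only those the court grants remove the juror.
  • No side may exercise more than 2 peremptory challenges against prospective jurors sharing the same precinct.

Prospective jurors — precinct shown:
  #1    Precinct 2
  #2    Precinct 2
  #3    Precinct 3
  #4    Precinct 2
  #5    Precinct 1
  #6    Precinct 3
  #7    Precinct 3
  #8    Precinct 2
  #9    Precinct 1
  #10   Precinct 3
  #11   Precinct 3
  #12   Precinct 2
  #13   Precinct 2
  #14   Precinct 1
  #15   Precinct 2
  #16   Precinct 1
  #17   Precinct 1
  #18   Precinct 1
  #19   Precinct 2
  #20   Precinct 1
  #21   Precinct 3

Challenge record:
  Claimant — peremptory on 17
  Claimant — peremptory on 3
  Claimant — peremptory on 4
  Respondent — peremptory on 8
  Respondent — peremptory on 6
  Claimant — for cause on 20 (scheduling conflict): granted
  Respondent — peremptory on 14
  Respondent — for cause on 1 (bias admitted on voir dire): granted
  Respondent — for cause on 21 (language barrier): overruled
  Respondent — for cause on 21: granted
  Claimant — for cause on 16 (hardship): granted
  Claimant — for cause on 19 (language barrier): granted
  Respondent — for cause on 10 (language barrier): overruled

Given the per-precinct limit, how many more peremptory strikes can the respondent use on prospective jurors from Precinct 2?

Respondent peremptories so far: #8, #6, #14 — 3 of 3 used, 0 left overall.
Against Precinct 2: #8 — 1 used; per-precinct cap 2 leaves 1.
Binding limit: min(0, 1) = 0.

0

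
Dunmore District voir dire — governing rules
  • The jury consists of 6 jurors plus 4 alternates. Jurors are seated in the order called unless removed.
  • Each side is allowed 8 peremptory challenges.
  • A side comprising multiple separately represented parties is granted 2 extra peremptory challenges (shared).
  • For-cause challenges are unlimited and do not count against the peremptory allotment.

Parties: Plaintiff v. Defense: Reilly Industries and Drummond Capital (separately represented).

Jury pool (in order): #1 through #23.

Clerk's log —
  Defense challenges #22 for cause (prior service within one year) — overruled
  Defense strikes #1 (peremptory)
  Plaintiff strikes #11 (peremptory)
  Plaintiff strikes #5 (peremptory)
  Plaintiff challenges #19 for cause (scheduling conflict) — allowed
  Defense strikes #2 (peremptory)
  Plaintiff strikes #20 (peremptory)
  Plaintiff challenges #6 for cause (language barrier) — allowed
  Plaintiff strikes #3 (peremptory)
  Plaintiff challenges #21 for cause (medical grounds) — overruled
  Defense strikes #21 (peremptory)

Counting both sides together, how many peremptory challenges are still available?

11

Plaintiff allotment: 8. Defense allotment: 8 base + 2 multi-party = 10.
Plaintiff peremptories used: #11, #5, #20, #3 — 4 (for-cause on #19, #6, #21 don't count).
Defense peremptories used: #1, #2, #21 — 3 (the for-cause on #22 doesn't count).
Remaining: (8 − 4) + (10 − 3) = 11.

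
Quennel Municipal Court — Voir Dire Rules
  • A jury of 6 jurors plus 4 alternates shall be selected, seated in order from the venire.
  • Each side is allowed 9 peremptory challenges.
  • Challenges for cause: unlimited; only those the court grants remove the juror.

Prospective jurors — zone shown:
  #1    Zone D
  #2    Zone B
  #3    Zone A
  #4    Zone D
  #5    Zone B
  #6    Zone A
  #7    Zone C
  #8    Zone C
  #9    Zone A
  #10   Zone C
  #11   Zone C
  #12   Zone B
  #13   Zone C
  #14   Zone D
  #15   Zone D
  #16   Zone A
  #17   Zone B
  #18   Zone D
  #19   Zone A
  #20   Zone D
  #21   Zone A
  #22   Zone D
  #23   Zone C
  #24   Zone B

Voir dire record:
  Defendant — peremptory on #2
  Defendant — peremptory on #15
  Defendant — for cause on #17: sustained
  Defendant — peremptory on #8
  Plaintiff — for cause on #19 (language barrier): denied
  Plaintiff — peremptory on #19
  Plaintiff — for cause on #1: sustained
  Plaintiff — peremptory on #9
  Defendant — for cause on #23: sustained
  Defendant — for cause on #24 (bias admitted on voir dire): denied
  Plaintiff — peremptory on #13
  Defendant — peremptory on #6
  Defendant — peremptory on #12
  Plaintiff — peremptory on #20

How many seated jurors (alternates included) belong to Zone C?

Removed: #1, #2, #6, #8, #9, #12, #13, #15, #17, #19, #20, #23.
Seated (10 incl. alternates): #3, #4, #5, #7, #10, #11, #14, #16, #18, #21.
Of those, in Zone C: #7, #10, #11 → 3.

3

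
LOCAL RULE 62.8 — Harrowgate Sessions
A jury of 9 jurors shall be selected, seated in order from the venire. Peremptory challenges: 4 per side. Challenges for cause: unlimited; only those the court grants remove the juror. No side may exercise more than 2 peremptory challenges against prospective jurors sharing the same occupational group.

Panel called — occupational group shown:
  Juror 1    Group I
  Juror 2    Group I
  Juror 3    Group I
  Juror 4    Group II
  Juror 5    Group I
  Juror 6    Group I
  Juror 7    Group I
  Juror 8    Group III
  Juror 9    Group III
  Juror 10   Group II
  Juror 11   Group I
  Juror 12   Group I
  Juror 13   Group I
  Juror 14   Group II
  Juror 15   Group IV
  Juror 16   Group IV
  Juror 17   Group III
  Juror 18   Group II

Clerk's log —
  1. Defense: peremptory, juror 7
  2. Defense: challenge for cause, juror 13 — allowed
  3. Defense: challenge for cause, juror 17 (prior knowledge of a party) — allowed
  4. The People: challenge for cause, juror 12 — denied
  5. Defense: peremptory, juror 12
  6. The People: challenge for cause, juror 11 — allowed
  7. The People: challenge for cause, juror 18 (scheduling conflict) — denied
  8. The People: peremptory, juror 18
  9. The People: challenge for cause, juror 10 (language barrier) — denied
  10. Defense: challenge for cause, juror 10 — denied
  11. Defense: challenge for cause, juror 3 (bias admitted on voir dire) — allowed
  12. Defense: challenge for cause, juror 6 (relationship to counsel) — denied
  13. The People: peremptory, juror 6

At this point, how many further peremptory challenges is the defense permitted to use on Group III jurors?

Defense peremptories so far: #7, #12 — 2 of 4 used, 2 left overall.
Against Group III: none yet — per-group cap 2 leaves 2.
Binding limit: min(2, 2) = 2.

2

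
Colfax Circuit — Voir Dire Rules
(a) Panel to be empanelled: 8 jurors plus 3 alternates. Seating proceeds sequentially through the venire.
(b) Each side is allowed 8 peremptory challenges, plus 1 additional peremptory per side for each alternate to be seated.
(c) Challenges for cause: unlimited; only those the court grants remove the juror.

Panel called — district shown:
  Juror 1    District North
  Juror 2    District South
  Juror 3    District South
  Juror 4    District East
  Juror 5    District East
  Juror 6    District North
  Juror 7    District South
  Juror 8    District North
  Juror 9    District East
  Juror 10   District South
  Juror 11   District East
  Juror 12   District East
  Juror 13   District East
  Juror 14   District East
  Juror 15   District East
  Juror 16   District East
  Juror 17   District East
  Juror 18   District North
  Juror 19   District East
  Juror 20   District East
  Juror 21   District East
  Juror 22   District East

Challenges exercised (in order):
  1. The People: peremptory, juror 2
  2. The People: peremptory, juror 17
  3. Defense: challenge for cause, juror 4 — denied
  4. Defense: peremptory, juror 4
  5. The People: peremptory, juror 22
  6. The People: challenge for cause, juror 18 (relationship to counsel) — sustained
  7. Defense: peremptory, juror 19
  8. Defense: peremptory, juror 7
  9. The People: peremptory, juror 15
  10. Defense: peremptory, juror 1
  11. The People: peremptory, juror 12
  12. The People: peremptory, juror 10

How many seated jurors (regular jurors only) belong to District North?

2

Removed: #1, #2, #4, #7, #10, #12, #15, #17, #18, #19, #22.
Seated jurors 1–8: #3, #5, #6, #8, #9, #11, #13, #14 (alternates #16, #20, #21 not counted).
Of those, in District North: #6, #8 → 2.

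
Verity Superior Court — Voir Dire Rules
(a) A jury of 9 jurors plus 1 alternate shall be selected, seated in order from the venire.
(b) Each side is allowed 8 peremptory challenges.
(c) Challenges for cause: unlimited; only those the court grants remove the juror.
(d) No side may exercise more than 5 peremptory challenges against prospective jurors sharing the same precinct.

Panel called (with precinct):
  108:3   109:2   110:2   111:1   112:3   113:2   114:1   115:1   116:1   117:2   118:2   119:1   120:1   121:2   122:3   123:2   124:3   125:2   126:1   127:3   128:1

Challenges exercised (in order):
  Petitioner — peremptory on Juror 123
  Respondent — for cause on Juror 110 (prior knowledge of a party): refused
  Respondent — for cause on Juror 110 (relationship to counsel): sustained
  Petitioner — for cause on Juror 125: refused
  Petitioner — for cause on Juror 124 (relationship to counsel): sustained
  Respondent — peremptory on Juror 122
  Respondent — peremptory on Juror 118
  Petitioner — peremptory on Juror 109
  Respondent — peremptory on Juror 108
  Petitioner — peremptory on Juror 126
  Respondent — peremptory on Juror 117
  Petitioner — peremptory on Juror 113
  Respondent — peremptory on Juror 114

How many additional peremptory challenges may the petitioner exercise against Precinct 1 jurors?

4

Petitioner peremptories so far: #123, #109, #126, #113 — 4 of 8 used, 4 left overall.
Against Precinct 1: #126 — 1 used; per-precinct cap 5 leaves 4.
Binding limit: min(4, 4) = 4.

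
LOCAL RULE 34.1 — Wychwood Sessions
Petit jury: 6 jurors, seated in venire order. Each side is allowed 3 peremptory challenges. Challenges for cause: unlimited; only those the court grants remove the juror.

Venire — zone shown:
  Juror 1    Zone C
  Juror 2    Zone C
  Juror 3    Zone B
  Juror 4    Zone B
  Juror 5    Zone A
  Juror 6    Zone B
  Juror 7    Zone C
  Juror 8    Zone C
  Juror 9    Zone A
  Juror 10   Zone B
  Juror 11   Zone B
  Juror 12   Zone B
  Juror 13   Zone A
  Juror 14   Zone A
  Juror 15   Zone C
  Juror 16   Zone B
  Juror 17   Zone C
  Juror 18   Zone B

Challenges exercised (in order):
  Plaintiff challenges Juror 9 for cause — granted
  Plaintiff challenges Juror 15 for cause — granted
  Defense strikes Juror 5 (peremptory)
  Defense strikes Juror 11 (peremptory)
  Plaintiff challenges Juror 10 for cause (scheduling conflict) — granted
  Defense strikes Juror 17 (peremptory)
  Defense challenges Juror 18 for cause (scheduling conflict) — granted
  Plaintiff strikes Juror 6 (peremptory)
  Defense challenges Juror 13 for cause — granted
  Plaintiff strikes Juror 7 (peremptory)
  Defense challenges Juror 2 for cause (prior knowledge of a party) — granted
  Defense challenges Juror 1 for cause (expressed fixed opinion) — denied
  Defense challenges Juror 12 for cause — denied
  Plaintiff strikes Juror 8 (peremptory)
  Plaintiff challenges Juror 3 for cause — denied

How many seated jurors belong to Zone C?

Removed: #2, #5, #6, #7, #8, #9, #10, #11, #13, #15, #17, #18.
Seated jurors 1–6: #1, #3, #4, #12, #14, #16.
Of those, in Zone C: #1 → 1.

1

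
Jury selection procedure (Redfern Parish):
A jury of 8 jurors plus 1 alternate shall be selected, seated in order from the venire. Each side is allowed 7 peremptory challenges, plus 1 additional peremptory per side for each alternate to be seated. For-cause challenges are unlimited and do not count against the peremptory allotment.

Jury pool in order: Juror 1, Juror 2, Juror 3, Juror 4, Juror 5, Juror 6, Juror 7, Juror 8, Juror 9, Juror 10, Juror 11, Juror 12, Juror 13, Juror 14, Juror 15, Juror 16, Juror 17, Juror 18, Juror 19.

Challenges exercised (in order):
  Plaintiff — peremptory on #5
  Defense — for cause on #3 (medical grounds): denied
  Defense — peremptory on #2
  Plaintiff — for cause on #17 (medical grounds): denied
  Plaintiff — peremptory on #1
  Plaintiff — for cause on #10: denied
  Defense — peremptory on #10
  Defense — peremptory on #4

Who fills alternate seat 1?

Removed: #1, #2, #4, #5, #10. (#3, #17 stay — for-cause denied.)
Filling seats in venire order through position 9: #3, #6, #7, #8, #9, #11, #12, #13, #14.
So alternate 1 is #14.

14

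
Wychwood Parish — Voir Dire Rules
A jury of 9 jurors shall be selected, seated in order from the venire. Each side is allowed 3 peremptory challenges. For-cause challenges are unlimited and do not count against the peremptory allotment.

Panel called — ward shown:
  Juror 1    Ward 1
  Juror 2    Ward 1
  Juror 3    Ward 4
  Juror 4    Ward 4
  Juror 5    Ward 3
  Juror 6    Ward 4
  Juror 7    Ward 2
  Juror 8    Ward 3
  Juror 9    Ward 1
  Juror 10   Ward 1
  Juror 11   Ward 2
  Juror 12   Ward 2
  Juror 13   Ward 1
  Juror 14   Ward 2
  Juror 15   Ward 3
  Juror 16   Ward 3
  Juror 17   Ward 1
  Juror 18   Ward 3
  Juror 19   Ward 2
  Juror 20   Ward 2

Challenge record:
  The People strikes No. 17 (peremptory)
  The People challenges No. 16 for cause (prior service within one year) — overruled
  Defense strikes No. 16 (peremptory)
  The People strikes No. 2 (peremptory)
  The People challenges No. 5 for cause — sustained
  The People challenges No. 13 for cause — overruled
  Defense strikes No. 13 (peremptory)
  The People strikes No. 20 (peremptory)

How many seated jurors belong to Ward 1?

Removed: #2, #5, #13, #16, #17, #20.
Seated jurors 1–9: #1, #3, #4, #6, #7, #8, #9, #10, #11.
Of those, in Ward 1: #1, #9, #10 → 3.

3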